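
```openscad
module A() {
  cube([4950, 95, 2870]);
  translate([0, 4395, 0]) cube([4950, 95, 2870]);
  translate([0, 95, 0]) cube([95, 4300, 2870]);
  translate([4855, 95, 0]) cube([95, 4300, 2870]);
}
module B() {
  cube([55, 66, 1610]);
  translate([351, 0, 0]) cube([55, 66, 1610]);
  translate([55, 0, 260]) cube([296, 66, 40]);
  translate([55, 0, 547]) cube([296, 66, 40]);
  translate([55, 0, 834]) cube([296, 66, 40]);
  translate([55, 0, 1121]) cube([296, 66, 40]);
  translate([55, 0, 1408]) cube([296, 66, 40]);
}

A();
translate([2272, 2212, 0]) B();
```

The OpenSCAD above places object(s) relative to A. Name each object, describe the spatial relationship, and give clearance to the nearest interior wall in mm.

Clearances: x = 2177, y = 2117; minimum 2117 mm.

A is a house frame. B is a ladder. The ladder sits inside the house frame, centred. The clearance to the nearest interior wall is 2117 mm.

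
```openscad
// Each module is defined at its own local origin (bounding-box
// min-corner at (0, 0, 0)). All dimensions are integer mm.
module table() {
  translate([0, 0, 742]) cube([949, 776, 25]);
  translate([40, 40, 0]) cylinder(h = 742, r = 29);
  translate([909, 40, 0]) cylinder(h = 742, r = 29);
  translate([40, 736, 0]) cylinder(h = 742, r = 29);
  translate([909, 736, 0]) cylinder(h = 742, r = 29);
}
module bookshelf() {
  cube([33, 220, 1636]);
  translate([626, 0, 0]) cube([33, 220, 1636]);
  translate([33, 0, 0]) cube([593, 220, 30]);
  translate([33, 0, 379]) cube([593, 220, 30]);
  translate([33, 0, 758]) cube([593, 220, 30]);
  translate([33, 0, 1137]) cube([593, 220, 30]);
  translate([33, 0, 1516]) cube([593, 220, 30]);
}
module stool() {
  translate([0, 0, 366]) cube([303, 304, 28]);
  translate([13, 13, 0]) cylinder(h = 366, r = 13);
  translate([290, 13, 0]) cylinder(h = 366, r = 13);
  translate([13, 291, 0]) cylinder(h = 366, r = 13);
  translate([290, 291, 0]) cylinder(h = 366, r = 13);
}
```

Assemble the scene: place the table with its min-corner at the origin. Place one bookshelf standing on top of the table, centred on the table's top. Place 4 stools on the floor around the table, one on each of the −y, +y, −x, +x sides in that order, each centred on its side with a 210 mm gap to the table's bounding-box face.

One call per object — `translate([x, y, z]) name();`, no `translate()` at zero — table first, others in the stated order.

table();
translate([145, 278, 767]) bookshelf();
translate([323, -514, 0]) stool();
translate([323, 986, 0]) stool();
translate([-513, 236, 0]) stool();
translate([1159, 236, 0]) stool();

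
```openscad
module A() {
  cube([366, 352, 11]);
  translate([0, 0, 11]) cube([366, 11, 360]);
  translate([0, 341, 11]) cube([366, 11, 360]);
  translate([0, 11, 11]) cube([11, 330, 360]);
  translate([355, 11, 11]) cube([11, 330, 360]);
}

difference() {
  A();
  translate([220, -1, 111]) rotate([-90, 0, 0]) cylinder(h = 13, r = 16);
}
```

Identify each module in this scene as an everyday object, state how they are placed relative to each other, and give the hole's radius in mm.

The subtracted cylinder has r = 16 mm.

A is an open box. The open box has a circular hole through its front wall. The hole's radius is 16 mm.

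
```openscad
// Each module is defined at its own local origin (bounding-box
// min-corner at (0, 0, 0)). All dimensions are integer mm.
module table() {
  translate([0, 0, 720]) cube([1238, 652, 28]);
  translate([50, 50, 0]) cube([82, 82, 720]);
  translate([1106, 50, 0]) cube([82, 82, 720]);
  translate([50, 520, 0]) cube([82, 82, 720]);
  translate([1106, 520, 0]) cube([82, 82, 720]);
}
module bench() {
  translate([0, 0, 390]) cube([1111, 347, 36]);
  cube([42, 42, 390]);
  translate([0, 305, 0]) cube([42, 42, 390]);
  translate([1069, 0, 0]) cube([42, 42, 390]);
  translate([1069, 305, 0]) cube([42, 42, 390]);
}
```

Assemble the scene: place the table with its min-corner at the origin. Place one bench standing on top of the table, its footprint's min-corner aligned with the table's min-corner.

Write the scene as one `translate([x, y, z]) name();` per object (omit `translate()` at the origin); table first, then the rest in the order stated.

table();
translate([0, 0, 748]) bench();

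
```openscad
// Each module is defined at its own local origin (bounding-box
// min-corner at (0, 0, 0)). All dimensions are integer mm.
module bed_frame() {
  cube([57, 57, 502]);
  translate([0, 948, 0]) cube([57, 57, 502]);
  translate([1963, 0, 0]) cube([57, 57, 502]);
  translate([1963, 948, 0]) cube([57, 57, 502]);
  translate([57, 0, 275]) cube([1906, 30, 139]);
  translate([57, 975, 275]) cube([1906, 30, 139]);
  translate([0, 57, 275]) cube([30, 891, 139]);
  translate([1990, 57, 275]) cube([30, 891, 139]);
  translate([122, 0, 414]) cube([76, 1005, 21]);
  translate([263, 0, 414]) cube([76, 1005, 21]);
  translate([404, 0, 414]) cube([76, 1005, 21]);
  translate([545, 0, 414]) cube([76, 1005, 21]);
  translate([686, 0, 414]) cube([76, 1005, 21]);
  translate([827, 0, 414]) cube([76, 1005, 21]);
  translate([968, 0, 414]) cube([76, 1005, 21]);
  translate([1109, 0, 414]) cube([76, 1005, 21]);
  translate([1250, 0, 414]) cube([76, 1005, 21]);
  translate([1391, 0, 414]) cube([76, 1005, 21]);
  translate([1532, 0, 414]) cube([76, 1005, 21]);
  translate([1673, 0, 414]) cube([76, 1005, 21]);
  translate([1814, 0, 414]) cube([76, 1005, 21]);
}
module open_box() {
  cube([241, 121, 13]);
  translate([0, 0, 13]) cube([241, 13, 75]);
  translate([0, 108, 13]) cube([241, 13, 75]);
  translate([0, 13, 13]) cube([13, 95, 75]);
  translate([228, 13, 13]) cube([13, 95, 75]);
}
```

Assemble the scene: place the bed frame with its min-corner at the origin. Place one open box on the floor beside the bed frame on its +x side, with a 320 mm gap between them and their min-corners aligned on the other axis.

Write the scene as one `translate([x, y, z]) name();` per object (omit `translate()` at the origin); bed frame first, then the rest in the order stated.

bed_frame();
translate([2340, 0, 0]) open_box();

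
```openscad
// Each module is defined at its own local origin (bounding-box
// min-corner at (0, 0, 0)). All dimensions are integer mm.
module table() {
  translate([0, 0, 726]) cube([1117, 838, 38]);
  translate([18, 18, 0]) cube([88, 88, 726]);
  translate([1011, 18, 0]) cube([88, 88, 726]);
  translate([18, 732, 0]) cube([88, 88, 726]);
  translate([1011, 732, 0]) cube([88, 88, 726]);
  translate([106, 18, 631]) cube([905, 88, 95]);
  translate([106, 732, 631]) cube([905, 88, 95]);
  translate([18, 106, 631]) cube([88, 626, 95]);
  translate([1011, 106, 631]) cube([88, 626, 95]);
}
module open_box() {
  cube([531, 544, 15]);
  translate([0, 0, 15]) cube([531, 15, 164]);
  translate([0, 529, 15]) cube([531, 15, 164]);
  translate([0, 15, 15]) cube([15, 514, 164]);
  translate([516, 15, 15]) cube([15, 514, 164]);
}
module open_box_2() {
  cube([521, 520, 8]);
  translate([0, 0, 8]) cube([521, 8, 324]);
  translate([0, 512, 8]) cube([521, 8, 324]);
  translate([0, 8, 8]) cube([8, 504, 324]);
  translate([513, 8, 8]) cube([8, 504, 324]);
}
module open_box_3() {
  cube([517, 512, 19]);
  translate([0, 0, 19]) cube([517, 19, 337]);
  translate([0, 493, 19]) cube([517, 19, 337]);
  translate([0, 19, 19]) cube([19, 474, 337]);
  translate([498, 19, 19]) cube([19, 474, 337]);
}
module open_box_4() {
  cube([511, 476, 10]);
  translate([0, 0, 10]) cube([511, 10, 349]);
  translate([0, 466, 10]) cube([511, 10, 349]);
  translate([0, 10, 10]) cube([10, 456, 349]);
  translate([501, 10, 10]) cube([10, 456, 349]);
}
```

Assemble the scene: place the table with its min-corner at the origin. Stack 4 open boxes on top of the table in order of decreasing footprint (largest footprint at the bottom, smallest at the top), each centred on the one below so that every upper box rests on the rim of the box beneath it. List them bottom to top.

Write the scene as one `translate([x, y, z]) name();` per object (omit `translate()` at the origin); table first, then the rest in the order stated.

table();
translate([293, 147, 764]) open_box();
translate([298, 159, 943]) open_box_2();
translate([300, 163, 1275]) open_box_3();
translate([303, 181, 1631]) open_box_4();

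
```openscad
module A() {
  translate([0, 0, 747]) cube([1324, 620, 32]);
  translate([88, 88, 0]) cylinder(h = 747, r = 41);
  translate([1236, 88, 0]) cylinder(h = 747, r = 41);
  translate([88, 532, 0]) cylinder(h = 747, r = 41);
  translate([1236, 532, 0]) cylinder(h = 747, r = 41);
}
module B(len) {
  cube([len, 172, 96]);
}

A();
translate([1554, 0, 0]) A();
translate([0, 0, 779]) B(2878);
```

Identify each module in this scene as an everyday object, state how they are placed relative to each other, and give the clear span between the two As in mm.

A is a table. B is a beam. A beam spans the tops of two tables. The clear span between the two tables is 230 mm.

Second table starts at x = 1554; first ends at x = 1324; clear span = 1554 − 1324 = 230 mm.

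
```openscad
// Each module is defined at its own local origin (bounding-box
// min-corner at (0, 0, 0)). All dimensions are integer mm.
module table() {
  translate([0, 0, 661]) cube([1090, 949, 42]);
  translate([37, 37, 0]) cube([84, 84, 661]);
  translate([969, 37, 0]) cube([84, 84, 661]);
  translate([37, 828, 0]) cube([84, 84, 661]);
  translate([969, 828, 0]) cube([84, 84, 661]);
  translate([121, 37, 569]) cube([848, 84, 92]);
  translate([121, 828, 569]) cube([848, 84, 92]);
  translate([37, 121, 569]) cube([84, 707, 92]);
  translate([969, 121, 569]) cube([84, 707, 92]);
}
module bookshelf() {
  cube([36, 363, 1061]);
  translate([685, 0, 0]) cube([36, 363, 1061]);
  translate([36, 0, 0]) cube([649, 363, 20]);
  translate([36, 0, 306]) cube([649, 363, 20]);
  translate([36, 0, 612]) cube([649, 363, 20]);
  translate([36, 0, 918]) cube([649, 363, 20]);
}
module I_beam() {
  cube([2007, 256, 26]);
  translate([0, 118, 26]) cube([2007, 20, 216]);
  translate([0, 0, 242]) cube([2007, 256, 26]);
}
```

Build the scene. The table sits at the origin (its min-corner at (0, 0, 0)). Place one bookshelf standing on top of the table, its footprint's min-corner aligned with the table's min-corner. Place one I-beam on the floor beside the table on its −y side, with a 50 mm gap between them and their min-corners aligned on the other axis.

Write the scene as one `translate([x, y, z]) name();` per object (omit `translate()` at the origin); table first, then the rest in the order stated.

table();
translate([0, 0, 703]) bookshelf();
translate([0, -306, 0]) I_beam();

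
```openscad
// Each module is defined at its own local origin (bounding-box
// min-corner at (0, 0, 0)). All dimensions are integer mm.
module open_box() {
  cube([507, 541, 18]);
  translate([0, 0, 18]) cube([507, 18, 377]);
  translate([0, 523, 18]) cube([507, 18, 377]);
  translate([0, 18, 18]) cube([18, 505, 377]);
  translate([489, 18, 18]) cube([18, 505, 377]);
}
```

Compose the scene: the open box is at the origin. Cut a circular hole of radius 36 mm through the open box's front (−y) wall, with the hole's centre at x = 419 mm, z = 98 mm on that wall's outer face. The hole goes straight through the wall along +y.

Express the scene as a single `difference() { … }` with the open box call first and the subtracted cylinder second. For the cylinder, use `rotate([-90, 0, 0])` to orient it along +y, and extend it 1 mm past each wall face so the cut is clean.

difference() {
  open_box();
  translate([419, -1, 98]) rotate([-90, 0, 0]) cylinder(h = 20, r = 36);
}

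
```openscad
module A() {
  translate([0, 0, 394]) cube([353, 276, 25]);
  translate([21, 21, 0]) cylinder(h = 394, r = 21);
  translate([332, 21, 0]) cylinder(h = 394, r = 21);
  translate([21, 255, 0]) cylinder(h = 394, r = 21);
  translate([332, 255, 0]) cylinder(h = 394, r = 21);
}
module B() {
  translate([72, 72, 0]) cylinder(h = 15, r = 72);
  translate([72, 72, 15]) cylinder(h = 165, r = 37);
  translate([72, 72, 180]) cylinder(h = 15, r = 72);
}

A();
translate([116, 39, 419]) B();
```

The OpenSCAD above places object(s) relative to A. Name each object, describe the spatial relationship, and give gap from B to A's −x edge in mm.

The spool's min-x is at 116; the stool's min-x is 0; gap = 116 mm.

A is a stool. B is a spool. The spool is on top of the stool. The gap from the spool to the stool's −x edge is 116 mm.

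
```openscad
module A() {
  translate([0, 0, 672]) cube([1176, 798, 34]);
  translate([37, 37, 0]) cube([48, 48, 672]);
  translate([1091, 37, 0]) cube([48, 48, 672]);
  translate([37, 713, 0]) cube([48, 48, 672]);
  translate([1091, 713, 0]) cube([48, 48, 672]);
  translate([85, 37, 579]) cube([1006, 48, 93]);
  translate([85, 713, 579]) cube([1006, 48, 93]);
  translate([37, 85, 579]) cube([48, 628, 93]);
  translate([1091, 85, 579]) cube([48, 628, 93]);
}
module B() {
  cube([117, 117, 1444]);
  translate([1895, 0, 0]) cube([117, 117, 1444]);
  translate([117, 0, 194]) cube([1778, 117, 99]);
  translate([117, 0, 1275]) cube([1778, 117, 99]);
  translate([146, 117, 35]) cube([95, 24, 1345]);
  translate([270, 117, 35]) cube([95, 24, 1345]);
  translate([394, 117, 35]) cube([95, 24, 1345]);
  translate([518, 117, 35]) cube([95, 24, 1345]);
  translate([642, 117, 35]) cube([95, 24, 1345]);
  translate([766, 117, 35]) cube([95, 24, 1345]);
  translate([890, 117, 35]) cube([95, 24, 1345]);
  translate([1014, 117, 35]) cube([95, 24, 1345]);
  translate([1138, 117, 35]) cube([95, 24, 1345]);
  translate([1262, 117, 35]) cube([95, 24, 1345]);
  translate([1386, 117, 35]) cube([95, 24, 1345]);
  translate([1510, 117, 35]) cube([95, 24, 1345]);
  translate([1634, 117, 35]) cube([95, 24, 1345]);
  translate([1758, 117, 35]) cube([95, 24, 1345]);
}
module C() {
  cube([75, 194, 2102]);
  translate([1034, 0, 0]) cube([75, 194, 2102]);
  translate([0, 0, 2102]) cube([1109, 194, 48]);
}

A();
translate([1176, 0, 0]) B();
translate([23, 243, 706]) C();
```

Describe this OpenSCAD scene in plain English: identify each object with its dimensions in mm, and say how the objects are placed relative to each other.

A is a rectangular dining table. The top is 1176×798×34 mm with its upper surface at z = 706 mm. It stands on four 48×48 mm square legs, each inset 37 mm from the nearest pair of top edges, running from the floor to the underside of the top. Four apron rails, 48 mm thick and 93 mm tall, run between adjacent legs with their top edges flush with the underside of the top and their outer faces flush with the legs' outer faces.

B is a fence section. Two 117×117 mm posts, 1444 mm tall, stand on the floor with a clear span of 1778 mm between their inner faces. Two horizontal rails of 117×99 mm section span the gap between the posts with their undersides at z = 194 mm and z = 1275 mm, flush with the posts' −y face. 14 pickets, each 95 mm wide, 24 mm thick and 1345 mm tall, are fixed to the +y face of the rails with their bottoms at z = 35 mm, evenly spaced across the span with equal gaps (rounded down to the nearest mm) at the −x end and between each pair — any rounding remainder accumulates at the +x end.

C is a rectangular door frame: two vertical jambs of 75×194 mm section, 2102 mm tall, with a clear opening 959 mm wide between their inner faces. A header 48 mm tall and 194 mm deep lies on top of the jambs and spans the full outside width.

The fence section is against the table's +x side, with their −y faces flush. The door frame is on top of the table.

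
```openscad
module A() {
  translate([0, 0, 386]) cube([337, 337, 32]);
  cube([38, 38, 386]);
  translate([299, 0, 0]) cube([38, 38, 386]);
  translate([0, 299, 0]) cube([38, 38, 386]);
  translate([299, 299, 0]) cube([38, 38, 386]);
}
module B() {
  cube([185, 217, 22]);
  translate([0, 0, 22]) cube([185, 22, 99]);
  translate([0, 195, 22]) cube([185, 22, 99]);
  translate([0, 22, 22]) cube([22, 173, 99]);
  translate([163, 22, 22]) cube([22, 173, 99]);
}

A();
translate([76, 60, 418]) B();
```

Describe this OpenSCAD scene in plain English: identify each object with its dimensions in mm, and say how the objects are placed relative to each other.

A is a simple wooden stool: a rectangular seat 337 mm (x) by 337 mm (y), 32 mm thick, top face at z = 418 mm, on four square legs, each 38×38 mm in cross-section. The legs rest on z = 0, each flush with a corner of the seat.

B is an open storage box with external size 185×217×121 mm and wall thickness 22 mm (the base is also 22 mm thick). The base covers the whole footprint; the four walls stand on the base, with the y-facing walls full-width and the x-facing walls fitting between their inner faces.

The open box is on top of the stool, centred.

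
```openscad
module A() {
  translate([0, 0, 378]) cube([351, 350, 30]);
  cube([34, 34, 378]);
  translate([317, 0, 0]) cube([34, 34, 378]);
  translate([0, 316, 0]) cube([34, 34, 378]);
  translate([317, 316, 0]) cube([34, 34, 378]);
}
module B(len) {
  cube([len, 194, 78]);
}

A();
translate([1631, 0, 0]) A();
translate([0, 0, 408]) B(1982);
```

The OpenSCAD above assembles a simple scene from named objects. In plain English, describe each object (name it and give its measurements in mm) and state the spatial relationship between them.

A is a four-legged stool. The seat is 351×350 mm, 30 mm thick, top at z = 408 mm. It stands on four square legs, each 34×34 mm in cross-section, from z = 0 to the seat underside, each flush with a corner of the seat.

B is a rectangular beam 1982 mm long (x), 194 mm deep (y), 78 mm thick (z).

The beam spans the tops of two stools placed 1280 mm apart, resting at z = 408 mm.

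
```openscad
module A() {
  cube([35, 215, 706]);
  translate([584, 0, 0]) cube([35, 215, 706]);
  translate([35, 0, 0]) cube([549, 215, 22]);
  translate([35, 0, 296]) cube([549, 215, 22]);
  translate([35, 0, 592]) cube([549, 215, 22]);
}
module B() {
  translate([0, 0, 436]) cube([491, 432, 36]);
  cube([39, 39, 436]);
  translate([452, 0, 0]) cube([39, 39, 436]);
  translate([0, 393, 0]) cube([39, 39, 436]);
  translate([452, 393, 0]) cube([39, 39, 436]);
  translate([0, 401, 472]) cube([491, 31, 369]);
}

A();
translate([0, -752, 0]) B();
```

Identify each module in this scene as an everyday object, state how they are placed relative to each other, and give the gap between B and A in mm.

A is a bookshelf. B is a chair. The chair is on the floor beside the bookshelf on its −y side. The gap between the chair and the bookshelf is 320 mm.

The chair's nearest face is 320 mm from the bookshelf's −y face.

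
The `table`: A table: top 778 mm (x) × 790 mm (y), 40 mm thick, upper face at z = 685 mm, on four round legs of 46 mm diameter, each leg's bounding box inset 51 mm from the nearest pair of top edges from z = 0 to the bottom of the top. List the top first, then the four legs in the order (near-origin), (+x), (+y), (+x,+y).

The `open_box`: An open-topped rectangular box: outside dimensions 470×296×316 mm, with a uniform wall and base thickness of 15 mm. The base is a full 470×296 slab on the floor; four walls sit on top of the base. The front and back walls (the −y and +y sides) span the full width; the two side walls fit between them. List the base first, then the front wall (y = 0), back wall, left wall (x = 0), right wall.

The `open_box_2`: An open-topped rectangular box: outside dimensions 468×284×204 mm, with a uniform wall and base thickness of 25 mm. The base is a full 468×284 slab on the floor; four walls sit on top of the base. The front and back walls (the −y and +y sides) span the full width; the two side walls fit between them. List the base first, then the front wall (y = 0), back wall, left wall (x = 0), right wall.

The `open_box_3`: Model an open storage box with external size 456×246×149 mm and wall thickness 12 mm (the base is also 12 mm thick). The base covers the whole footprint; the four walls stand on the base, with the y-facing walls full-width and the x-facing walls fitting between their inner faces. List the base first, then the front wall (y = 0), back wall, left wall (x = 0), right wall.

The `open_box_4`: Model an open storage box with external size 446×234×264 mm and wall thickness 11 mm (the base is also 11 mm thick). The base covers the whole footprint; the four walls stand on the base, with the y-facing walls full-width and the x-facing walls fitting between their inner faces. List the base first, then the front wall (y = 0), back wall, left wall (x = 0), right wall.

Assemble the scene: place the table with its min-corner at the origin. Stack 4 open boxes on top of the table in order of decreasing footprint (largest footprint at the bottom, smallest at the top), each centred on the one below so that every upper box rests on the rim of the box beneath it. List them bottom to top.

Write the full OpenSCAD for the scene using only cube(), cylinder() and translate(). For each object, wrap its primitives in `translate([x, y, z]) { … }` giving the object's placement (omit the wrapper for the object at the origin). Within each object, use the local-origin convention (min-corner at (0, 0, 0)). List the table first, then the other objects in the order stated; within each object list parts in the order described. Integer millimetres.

translate([0, 0, 645]) cube([778, 790, 40]);
translate([74, 74, 0]) cylinder(h = 645, r = 23);
translate([704, 74, 0]) cylinder(h = 645, r = 23);
translate([74, 716, 0]) cylinder(h = 645, r = 23);
translate([704, 716, 0]) cylinder(h = 645, r = 23);
translate([154, 247, 685]) {
  cube([470, 296, 15]);
  translate([0, 0, 15]) cube([470, 15, 301]);
  translate([0, 281, 15]) cube([470, 15, 301]);
  translate([0, 15, 15]) cube([15, 266, 301]);
  translate([455, 15, 15]) cube([15, 266, 301]);
}
translate([155, 253, 1001]) {
  cube([468, 284, 25]);
  translate([0, 0, 25]) cube([468, 25, 179]);
  translate([0, 259, 25]) cube([468, 25, 179]);
  translate([0, 25, 25]) cube([25, 234, 179]);
  translate([443, 25, 25]) cube([25, 234, 179]);
}
translate([161, 272, 1205]) {
  cube([456, 246, 12]);
  translate([0, 0, 12]) cube([456, 12, 137]);
  translate([0, 234, 12]) cube([456, 12, 137]);
  translate([0, 12, 12]) cube([12, 222, 137]);
  translate([444, 12, 12]) cube([12, 222, 137]);
}
translate([166, 278, 1354]) {
  cube([446, 234, 11]);
  translate([0, 0, 11]) cube([446, 11, 253]);
  translate([0, 223, 11]) cube([446, 11, 253]);
  translate([0, 11, 11]) cube([11, 212, 253]);
  translate([435, 11, 11]) cube([11, 212, 253]);
}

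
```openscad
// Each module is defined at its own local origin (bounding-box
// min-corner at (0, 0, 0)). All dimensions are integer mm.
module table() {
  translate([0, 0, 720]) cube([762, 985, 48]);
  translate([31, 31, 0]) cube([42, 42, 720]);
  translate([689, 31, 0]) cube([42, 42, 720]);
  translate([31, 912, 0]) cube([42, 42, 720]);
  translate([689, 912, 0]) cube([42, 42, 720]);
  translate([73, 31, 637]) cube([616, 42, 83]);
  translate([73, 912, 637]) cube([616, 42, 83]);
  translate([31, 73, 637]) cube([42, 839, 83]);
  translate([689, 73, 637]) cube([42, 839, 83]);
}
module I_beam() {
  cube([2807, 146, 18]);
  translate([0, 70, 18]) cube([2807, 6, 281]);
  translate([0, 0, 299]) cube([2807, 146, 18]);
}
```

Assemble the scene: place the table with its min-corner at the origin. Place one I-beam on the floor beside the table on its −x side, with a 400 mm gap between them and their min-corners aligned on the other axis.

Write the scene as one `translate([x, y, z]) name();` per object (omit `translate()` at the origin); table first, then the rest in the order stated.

table();
translate([-3207, 0, 0]) I_beam();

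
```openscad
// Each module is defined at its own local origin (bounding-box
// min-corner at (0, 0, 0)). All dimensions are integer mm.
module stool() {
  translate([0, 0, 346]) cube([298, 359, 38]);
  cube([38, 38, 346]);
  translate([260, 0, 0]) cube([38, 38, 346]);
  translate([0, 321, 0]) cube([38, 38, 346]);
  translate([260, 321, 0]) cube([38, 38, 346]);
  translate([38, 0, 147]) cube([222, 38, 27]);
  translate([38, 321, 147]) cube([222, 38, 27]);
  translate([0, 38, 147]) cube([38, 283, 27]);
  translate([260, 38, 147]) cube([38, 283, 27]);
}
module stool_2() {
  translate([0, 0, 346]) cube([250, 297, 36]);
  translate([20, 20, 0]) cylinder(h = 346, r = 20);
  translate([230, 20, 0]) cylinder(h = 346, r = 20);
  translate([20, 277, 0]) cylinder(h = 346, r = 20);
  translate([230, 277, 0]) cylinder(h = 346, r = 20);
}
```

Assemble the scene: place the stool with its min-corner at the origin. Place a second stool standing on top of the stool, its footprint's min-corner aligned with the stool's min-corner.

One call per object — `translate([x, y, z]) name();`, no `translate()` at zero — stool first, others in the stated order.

stool();
translate([0, 0, 384]) stool_2();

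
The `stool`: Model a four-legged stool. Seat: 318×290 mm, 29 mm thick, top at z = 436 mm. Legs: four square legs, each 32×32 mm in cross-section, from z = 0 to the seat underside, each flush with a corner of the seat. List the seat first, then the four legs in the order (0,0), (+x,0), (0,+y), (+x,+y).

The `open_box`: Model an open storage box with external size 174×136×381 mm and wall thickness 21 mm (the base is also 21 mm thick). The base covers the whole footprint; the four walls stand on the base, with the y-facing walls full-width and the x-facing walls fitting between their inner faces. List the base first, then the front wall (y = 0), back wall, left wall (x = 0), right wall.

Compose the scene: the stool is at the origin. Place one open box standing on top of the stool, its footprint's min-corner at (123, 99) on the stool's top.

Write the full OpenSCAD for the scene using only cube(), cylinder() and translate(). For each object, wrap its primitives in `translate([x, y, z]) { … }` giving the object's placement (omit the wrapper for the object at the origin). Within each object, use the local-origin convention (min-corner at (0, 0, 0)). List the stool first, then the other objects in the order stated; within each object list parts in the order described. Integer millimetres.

translate([0, 0, 407]) cube([318, 290, 29]);
cube([32, 32, 407]);
translate([286, 0, 0]) cube([32, 32, 407]);
translate([0, 258, 0]) cube([32, 32, 407]);
translate([286, 258, 0]) cube([32, 32, 407]);
translate([123, 99, 436]) {
  cube([174, 136, 21]);
  translate([0, 0, 21]) cube([174, 21, 360]);
  translate([0, 115, 21]) cube([174, 21, 360]);
  translate([0, 21, 21]) cube([21, 94, 360]);
  translate([153, 21, 21]) cube([21, 94, 360]);
}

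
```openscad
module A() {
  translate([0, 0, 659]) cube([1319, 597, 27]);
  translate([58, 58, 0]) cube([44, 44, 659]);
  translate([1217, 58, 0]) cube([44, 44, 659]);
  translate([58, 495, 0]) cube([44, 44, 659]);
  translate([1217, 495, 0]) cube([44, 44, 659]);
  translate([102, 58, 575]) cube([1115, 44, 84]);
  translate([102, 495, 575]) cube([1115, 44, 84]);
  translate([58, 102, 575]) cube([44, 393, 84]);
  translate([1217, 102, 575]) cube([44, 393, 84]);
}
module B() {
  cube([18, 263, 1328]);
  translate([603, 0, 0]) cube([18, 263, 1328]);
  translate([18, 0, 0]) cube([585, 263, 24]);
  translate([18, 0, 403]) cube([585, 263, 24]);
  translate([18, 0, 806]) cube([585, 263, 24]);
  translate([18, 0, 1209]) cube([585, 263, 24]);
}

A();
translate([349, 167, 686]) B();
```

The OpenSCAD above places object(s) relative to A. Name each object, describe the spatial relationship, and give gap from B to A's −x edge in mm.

A is a table. B is a bookshelf. The bookshelf is on top of the table, centred. The gap from the bookshelf to the table's −x edge is 349 mm.

The bookshelf's min-x is at 349; the table's min-x is 0; gap = 349 mm.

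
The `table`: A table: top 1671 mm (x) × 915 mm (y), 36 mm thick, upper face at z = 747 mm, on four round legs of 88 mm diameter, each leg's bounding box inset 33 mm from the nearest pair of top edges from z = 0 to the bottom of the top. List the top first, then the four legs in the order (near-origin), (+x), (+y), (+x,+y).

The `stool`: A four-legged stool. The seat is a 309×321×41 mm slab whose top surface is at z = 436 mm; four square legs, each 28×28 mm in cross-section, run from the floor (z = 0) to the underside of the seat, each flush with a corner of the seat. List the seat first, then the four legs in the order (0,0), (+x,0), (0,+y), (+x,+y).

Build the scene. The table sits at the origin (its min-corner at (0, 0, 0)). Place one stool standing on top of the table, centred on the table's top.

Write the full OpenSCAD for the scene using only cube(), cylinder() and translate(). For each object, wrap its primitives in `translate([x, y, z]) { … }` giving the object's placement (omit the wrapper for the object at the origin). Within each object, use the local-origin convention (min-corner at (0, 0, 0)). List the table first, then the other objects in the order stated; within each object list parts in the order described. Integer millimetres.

translate([0, 0, 711]) cube([1671, 915, 36]);
translate([77, 77, 0]) cylinder(h = 711, r = 44);
translate([1594, 77, 0]) cylinder(h = 711, r = 44);
translate([77, 838, 0]) cylinder(h = 711, r = 44);
translate([1594, 838, 0]) cylinder(h = 711, r = 44);
translate([681, 297, 747]) {
  translate([0, 0, 395]) cube([309, 321, 41]);
  cube([28, 28, 395]);
  translate([281, 0, 0]) cube([28, 28, 395]);
  translate([0, 293, 0]) cube([28, 28, 395]);
  translate([281, 293, 0]) cube([28, 28, 395]);
}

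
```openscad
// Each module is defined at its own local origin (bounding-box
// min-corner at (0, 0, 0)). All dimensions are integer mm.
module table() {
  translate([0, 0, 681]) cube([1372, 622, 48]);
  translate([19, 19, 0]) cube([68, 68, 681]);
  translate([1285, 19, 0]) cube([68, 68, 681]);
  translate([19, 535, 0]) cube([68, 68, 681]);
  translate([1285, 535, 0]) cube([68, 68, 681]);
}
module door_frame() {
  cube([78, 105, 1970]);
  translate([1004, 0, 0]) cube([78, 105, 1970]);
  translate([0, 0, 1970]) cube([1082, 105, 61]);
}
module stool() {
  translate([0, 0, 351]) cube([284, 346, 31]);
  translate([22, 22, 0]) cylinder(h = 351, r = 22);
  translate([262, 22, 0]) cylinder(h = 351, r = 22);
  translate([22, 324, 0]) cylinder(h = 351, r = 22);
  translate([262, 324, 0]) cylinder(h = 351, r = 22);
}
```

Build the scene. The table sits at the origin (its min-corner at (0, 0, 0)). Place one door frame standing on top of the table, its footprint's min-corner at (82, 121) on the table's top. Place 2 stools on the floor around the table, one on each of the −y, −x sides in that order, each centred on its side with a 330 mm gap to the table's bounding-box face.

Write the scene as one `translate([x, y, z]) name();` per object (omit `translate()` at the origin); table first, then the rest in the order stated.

table();
translate([82, 121, 729]) door_frame();
translate([544, -676, 0]) stool();
translate([-614, 138, 0]) stool();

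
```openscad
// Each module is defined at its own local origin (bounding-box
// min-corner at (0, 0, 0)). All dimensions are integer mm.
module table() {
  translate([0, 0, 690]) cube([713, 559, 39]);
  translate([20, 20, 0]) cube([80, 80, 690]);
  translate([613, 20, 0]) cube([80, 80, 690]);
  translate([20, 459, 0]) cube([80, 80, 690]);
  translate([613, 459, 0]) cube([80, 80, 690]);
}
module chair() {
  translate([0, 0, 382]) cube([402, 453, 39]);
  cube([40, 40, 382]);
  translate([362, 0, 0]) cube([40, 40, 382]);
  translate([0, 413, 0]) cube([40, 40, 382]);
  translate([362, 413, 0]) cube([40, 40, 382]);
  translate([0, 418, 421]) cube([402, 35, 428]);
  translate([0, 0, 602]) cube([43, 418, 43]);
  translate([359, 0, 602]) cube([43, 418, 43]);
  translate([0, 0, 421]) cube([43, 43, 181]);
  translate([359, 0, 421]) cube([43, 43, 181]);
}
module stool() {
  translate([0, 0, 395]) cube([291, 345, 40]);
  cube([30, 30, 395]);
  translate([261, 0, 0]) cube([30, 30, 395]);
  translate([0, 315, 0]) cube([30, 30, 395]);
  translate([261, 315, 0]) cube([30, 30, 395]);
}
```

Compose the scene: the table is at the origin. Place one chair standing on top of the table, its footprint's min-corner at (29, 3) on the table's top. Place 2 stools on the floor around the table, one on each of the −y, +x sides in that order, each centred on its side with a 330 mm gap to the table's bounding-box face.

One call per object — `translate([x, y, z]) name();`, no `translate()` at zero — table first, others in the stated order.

table();
translate([29, 3, 729]) chair();
translate([211, -675, 0]) stool();
translate([1043, 107, 0]) stool();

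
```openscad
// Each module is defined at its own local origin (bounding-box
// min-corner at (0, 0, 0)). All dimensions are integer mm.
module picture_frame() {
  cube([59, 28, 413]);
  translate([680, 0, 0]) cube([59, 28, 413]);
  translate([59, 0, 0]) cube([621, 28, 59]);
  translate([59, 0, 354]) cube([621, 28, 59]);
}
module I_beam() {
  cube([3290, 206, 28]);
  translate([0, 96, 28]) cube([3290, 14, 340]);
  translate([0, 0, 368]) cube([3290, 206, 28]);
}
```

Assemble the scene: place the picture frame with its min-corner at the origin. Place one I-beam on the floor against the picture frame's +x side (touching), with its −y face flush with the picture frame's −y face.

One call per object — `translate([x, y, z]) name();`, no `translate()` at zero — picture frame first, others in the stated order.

picture_frame();
translate([739, 0, 0]) I_beam();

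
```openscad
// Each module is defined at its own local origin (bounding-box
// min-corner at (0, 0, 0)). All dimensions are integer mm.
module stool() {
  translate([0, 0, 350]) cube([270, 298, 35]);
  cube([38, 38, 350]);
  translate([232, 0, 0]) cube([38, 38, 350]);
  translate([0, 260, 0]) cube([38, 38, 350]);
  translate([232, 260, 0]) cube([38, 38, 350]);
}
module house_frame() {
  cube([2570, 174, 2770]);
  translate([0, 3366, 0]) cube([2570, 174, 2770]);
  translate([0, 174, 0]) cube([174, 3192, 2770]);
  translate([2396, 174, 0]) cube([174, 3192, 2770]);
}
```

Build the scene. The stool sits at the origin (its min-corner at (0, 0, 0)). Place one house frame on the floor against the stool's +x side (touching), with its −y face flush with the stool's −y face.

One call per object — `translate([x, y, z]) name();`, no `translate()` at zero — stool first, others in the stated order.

stool();
translate([270, 0, 0]) house_frame();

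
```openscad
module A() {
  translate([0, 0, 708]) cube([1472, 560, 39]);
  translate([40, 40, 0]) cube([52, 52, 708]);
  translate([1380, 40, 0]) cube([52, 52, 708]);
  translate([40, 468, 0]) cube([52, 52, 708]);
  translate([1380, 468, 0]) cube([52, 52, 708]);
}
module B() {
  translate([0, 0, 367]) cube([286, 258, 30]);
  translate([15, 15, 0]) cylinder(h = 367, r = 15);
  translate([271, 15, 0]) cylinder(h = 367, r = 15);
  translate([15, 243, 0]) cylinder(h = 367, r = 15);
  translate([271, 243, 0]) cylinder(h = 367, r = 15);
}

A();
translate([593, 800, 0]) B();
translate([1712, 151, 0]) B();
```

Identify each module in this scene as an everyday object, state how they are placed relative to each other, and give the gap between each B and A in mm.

Each stool's nearest face is 240 mm from the table's bounding box.

A is a table. B is a stool. Two stools sit around the table at the +y, +x sides. The gap between each stool and the table is 240 mm.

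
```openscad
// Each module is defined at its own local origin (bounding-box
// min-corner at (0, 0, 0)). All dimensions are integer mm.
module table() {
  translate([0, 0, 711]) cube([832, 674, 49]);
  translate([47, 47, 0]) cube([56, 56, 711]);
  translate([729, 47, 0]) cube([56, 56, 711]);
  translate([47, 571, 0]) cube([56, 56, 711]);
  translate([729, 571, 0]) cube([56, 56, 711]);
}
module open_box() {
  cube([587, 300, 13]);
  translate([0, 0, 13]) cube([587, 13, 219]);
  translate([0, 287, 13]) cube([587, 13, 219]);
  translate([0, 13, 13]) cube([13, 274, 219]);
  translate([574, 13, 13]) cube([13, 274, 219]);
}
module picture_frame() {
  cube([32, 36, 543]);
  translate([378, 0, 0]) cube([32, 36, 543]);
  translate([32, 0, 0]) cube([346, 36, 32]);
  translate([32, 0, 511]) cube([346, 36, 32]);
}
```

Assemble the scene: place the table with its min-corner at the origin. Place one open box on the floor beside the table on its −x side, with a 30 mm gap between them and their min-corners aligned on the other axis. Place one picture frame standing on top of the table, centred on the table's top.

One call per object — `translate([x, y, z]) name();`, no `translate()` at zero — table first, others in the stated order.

table();
translate([-617, 0, 0]) open_box();
translate([211, 319, 760]) picture_frame();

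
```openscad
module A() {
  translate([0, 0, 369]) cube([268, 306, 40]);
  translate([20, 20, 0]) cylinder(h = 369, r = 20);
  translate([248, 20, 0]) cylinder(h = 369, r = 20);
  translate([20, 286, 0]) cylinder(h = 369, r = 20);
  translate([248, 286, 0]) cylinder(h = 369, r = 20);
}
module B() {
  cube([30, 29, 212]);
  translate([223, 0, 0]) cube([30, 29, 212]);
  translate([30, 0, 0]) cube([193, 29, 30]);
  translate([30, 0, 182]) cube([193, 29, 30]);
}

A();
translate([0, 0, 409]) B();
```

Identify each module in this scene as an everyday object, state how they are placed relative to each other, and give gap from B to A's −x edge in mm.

A is a stool. B is a picture frame. The picture frame is on top of the stool. The gap from the picture frame to the stool's −x edge is 0 mm.

The picture frame's min-x is at 0; the stool's min-x is 0; gap = 0 mm.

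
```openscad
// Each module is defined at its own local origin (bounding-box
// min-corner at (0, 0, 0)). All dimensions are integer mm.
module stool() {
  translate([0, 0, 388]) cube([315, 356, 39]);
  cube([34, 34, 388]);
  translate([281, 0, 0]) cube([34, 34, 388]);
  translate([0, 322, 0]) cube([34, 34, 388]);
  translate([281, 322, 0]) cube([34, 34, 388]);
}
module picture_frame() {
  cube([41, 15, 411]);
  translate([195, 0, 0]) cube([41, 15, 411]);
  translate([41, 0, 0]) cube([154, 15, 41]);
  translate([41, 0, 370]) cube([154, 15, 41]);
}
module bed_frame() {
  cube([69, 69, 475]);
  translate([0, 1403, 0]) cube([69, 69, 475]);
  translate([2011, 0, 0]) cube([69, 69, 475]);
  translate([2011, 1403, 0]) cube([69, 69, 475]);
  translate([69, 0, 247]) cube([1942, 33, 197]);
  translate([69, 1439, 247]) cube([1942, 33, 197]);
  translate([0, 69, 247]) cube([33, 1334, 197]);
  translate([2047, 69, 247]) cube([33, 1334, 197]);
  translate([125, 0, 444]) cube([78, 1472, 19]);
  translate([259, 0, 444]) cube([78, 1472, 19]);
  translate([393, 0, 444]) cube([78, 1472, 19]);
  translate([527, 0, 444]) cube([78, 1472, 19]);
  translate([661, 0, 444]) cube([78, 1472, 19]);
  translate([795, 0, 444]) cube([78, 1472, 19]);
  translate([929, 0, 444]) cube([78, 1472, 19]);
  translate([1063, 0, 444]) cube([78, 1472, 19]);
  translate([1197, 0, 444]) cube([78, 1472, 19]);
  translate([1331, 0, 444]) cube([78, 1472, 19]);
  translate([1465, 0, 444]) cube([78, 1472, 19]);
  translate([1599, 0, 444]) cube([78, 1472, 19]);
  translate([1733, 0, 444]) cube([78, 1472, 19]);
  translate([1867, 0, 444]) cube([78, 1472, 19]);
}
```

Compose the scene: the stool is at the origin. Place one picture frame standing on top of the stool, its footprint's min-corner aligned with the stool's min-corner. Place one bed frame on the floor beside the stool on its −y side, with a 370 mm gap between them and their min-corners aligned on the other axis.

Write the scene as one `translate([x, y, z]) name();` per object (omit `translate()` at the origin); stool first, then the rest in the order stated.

stool();
translate([0, 0, 427]) picture_frame();
translate([0, -1842, 0]) bed_frame();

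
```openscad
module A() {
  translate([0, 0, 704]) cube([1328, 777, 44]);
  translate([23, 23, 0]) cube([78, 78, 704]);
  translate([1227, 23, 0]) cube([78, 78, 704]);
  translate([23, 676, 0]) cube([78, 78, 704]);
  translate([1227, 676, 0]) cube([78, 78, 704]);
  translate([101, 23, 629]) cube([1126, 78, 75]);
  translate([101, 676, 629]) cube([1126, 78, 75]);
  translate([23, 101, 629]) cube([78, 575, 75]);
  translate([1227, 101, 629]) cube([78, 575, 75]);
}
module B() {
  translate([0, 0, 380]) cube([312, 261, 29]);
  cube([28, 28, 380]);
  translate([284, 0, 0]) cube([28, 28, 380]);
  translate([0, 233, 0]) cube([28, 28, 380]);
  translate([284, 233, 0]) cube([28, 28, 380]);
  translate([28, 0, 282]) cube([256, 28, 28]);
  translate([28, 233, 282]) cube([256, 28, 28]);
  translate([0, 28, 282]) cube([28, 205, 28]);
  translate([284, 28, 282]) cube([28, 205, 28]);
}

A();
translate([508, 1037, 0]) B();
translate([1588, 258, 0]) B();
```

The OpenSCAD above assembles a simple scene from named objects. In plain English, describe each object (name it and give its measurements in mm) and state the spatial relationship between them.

A is a table with a 1328×777 mm rectangular top, 44 mm thick, top surface at z = 748 mm, supported by four 78×78 mm square legs, each inset 23 mm from the nearest pair of top edges, running from the floor. Four apron rails, 78 mm thick and 75 mm tall, run between adjacent legs with their top edges flush with the underside of the top and their outer faces flush with the legs' outer faces.

B is a four-legged stool. The seat is a 312×261×29 mm slab whose top surface is at z = 409 mm; four square legs, each 28×28 mm in cross-section, run from the floor (z = 0) to the underside of the seat, each flush with a corner of the seat. Four stretchers, 28 mm wide and 28 mm tall, connect adjacent legs with their undersides at z = 282 mm, each running between the inner faces of the legs it joins and aligned with the legs' outer faces on the other axis.

Two stools sit around the table at the +y, +x sides.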